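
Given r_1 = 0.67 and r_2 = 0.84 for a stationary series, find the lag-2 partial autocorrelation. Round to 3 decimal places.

0.710

φ_{22} = (r_2 − r_1²) / (1 − r_1²)
r_1² = (0.67)² = 0.4489
Numerator = 0.84 − 0.4489 = 0.3911; denominator = 1 − 0.4489 = 0.5511
φ_{22} = 0.3911 / 0.5511 = 0.710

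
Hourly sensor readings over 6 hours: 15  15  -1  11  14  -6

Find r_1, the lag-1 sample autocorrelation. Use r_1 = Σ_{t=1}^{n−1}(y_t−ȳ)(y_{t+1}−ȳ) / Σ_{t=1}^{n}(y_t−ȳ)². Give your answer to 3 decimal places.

-0.255

Mean ȳ = (15 + 15 − 1 + 11 + 14 − 6)/6 = 8.0000
Deviations from mean: 7.0000, 7.0000, -9.0000, 3.0000, 6.0000, -14.0000
Σ(y_t−ȳ)(y_{t+1}−ȳ) = (49.0000) + (-63.0000) + (-27.0000) + (18.0000) + (-84.0000) = -107.0000
Denominator Σ(y_t−ȳ)² = 420.0000
r_1 = -107.0000 / 420.0000 = -0.255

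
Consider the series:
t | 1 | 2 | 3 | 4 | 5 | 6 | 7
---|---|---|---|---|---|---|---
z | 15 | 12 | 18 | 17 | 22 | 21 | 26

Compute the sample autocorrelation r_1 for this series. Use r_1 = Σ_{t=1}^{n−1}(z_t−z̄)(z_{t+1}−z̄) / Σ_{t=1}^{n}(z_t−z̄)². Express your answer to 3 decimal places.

Mean z̄ = (15 + 12 + 18 + 17 + 22 + 21 + 26)/7 = 18.7143
Deviations from mean: -3.7143, -6.7143, -0.7143, -1.7143, 3.2857, 2.2857, 7.2857
Σ(z_t−z̄)(z_{t+1}−z̄) = (24.9388) + (4.7959) + (1.2245) + (-5.6327) + (7.5102) + (16.6531) = 49.4898
Denominator Σ(z_t−z̄)² = 131.4286
r_1 = 49.4898 / 131.4286 = 0.377

0.377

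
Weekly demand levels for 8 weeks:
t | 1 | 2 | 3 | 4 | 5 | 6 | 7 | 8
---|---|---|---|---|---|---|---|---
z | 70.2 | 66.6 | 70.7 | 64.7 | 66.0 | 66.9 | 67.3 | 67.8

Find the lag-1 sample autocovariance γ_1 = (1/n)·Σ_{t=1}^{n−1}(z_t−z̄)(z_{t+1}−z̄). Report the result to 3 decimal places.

Mean z̄ = (70.2 + 66.6 + 70.7 + 64.7 + 66.0 + 66.9 + 67.3 + 67.8)/8 = 67.5250
Σ_{t=1}^{7}(z_t−z̄)(z_{t+1}−z̄) = -9.0406
γ_1 = -9.0406 / 8 = -1.130

-1.130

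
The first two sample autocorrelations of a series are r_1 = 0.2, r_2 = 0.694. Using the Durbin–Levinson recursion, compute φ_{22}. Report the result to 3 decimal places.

0.681

φ_{22} = (r_2 − r_1²) / (1 − r_1²)
r_1² = (0.2)² = 0.04
Numerator = 0.694 − 0.0400 = 0.6540; denominator = 1 − 0.0400 = 0.9600
φ_{22} = 0.6540 / 0.9600 = 0.681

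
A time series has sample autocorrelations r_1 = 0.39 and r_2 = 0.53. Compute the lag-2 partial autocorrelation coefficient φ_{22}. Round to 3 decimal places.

0.446

φ_{22} = (r_2 − r_1²) / (1 − r_1²)
r_1² = (0.39)² = 0.1521
Numerator = 0.53 − 0.1521 = 0.3779; denominator = 1 − 0.1521 = 0.8479
φ_{22} = 0.3779 / 0.8479 = 0.446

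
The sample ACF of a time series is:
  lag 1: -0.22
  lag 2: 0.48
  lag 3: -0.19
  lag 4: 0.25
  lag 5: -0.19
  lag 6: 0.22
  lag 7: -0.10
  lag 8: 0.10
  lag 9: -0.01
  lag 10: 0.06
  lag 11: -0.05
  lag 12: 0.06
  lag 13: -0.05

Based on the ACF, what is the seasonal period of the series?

2

The largest autocorrelation is r_2 = 0.48, with weaker echoes at lags 4 (0.25) and 6 (0.22); the remaining lags stay at or below 0.10.
The dominant spike at lag 2 indicates a seasonal period of 2.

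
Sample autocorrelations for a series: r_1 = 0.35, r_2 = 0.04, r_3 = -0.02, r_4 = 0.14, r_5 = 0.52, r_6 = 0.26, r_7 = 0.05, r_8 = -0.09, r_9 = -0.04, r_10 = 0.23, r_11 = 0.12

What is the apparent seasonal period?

The largest autocorrelation is r_5 = 0.52; the remaining lags stay at or below 0.35. The elevated value at lag 1 (0.35), dropping to 0.04 at lag 2, reflects decaying short-term dependence rather than seasonality.
The dominant spike at lag 5 indicates a seasonal period of 5.

5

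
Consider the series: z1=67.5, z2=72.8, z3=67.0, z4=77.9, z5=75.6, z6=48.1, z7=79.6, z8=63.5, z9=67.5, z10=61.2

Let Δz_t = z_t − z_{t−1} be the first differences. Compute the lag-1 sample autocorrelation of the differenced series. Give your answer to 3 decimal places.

-0.678

First differences Δz: 5.3, -5.8, 10.9, -2.3, -27.5, 31.5, -16.1, 4.0, -6.3
Mean of differences = -0.7000
Numerator Σ(Δz_t−Δz̄)(Δz_{t+1}−Δz̄) = -1522.9800
Denominator Σ(Δz_t−Δz̄)² = 2244.8200
r_1(Δz) = -1522.9800 / 2244.8200 = -0.678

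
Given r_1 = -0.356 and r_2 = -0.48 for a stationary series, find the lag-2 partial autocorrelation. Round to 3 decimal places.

φ_{22} = (r_2 − r_1²) / (1 − r_1²)
r_1² = (-0.356)² = 0.126736
Numerator = -0.48 − 0.1267 = -0.6067; denominator = 1 − 0.1267 = 0.8733
φ_{22} = -0.6067 / 0.8733 = -0.695

-0.695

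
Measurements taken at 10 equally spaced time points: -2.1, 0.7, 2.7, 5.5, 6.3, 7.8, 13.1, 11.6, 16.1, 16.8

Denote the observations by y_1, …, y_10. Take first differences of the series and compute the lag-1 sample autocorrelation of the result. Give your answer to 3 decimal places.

First differences Δy: 2.8, 2.0, 2.8, 0.8, 1.5, 5.3, -1.5, 4.5, 0.7
Mean of differences = 2.1000
Numerator Σ(Δy_t−Δȳ)(Δy_{t+1}−Δȳ) = -25.7100
Denominator Σ(Δy_t−Δȳ)² = 33.9600
r_1(Δy) = -25.7100 / 33.9600 = -0.757

-0.757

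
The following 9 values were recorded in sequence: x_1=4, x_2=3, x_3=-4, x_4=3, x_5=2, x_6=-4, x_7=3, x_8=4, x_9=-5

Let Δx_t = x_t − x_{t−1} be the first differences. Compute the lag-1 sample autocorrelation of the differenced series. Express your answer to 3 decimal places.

First differences Δx: -1, -7, 7, -1, -6, 7, 1, -9
Mean of differences = -1.1250
Numerator Σ(Δx_t−Δx̄)(Δx_{t+1}−Δx̄) = -87.1406
Denominator Σ(Δx_t−Δx̄)² = 256.8750
r_1(Δx) = -87.1406 / 256.8750 = -0.339

-0.339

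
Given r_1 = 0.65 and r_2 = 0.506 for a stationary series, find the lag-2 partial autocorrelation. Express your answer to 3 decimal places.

φ_{22} = (r_2 − r_1²) / (1 − r_1²)
r_1² = (0.65)² = 0.4225
Numerator = 0.506 − 0.4225 = 0.0835; denominator = 1 − 0.4225 = 0.5775
φ_{22} = 0.0835 / 0.5775 = 0.145

0.145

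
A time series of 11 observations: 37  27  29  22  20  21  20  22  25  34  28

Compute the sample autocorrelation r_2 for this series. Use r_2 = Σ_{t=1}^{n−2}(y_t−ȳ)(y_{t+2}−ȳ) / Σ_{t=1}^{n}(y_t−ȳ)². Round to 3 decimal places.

0.173

Mean ȳ = (37 + 27 + 29 + 22 + 20 + 21 + 20 + 22 + 25 + 34 + 28)/11 = 25.9091
Numerator Σ_{t=1}^{9}(y_t−ȳ)(y_{t+2}−ȳ) = 56.8926
Denominator Σ(y_t−ȳ)² = 328.9091
r_2 = 56.8926 / 328.9091 = 0.173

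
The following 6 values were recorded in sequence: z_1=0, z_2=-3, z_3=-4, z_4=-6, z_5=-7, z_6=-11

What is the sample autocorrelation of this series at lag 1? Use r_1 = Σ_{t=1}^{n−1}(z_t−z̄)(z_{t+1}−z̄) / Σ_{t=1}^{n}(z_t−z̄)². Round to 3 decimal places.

0.353

Mean z̄ = (0 − 3 − 4 − 6 − 7 − 11)/6 = -5.1667
Numerator Σ_{t=1}^{5}(z_t−z̄)(z_{t+1}−z̄) = 24.9722
Denominator Σ(z_t−z̄)² = 70.8333
r_1 = 24.9722 / 70.8333 = 0.353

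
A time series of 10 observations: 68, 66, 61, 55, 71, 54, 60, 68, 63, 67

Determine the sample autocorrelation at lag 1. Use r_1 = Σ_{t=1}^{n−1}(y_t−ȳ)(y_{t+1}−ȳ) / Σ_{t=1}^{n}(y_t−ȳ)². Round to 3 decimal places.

-0.329

Mean ȳ = (68 + 66 + 61 + 55 + 71 + 54 + 60 + 68 + 63 + 67)/10 = 63.3000
Numerator Σ_{t=1}^{9}(y_t−ȳ)(y_{t+1}−ȳ) = -97.2900
Denominator Σ(y_t−ȳ)² = 296.1000
r_1 = -97.2900 / 296.1000 = -0.329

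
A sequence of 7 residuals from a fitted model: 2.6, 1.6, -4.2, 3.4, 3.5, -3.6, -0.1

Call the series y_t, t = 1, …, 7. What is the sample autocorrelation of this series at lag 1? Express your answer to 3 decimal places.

-0.284

Mean ȳ = (2.6 + 1.6 − 4.2 + 3.4 + 3.5 − 3.6 − 0.1)/7 = 0.4571
Numerator Σ_{t=1}^{6}(y_t−ȳ)(y_{t+1}−ȳ) = -17.7090
Denominator Σ(y_t−ȳ)² = 62.2771
r_1 = -17.7090 / 62.2771 = -0.284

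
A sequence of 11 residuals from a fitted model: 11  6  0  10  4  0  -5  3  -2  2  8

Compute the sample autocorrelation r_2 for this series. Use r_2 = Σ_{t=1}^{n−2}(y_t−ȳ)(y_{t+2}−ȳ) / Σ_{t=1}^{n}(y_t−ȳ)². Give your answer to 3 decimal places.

-0.064

Mean ȳ = (11 + 6 + 0 + 10 + 4 + 0 − 5 + 3 − 2 + 2 + 8)/11 = 3.3636
Numerator Σ_{t=1}^{9}(y_t−ȳ)(y_{t+2}−ȳ) = -16.2645
Denominator Σ(y_t−ȳ)² = 254.5455
r_2 = -16.2645 / 254.5455 = -0.064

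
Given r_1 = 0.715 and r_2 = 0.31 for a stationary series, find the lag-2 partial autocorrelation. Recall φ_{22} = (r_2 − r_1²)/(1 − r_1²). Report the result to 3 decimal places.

-0.412

φ_{22} = (r_2 − r_1²) / (1 − r_1²)
r_1² = (0.715)² = 0.511225
Numerator = 0.31 − 0.5112 = -0.2012; denominator = 1 − 0.5112 = 0.4888
φ_{22} = -0.2012 / 0.4888 = -0.412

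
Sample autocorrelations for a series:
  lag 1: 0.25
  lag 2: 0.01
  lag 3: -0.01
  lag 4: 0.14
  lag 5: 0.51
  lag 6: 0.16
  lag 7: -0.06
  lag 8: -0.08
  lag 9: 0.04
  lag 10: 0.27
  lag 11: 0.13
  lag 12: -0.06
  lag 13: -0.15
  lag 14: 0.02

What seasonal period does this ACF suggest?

The largest autocorrelation is r_5 = 0.51, with a weaker echo at lag 10 (0.27); the remaining lags stay at or below 0.25. The elevated value at lag 1 (0.25), dropping to 0.01 at lag 2, reflects decaying short-term dependence rather than seasonality.
The dominant spike at lag 5 indicates a seasonal period of 5.

5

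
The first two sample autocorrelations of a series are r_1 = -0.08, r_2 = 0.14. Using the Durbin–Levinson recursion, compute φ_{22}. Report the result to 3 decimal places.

φ_{22} = (r_2 − r_1²) / (1 − r_1²)
r_1² = (-0.08)² = 0.0064
Numerator = 0.14 − 0.0064 = 0.1336; denominator = 1 − 0.0064 = 0.9936
φ_{22} = 0.1336 / 0.9936 = 0.134

0.134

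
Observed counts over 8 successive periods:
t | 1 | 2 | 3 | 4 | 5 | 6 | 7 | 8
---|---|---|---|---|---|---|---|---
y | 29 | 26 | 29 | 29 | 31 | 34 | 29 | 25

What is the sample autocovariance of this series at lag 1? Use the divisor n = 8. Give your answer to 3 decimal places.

Mean ȳ = (29 + 26 + 29 + 29 + 31 + 34 + 29 + 25)/8 = 29.0000
Σ_{t=1}^{7}(y_t−ȳ)(y_{t+1}−ȳ) = 10.0000
γ_1 = 10.0000 / 8 = 1.250

1.250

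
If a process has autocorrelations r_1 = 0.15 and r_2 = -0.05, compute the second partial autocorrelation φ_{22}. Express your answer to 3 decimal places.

φ_{22} = (r_2 − r_1²) / (1 − r_1²)
r_1² = (0.15)² = 0.0225
Numerator = -0.05 − 0.0225 = -0.0725; denominator = 1 − 0.0225 = 0.9775
φ_{22} = -0.0725 / 0.9775 = -0.074

-0.074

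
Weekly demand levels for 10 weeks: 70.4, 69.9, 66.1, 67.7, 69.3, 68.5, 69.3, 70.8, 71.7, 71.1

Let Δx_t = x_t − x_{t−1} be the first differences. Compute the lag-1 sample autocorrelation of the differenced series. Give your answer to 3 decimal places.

-0.069

First differences Δx: -0.5, -3.8, 1.6, 1.6, -0.8, 0.8, 1.5, 0.9, -0.6
Mean of differences = 0.0778
Numerator Σ(Δx_t−Δx̄)(Δx_{t+1}−Δx̄) = -1.6760
Denominator Σ(Δx_t−Δx̄)² = 24.4556
r_1(Δx) = -1.6760 / 24.4556 = -0.069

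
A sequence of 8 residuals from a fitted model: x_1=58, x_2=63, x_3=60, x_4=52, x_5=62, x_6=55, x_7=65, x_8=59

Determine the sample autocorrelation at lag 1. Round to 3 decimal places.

Mean x̄ = (58 + 63 + 60 + 52 + 62 + 55 + 65 + 59)/8 = 59.2500
Deviations from mean: -1.2500, 3.7500, 0.7500, -7.2500, 2.7500, -4.2500, 5.7500, -0.2500
Numerator Σ_{t=1}^{7}(x_t−x̄)(x_{t+1}−x̄) = -64.8125
Denominator Σ(x_t−x̄)² = 127.5000
r_1 = -64.8125 / 127.5000 = -0.508

-0.508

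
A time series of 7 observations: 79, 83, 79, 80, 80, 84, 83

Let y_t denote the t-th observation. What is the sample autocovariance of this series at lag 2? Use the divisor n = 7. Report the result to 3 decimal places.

-0.067

Mean ȳ = (79 + 83 + 79 + 80 + 80 + 84 + 83)/7 = 81.1429
Σ_{t=1}^{5}(y_t−ȳ)(y_{t+2}−ȳ) = -0.4694
γ_2 = -0.4694 / 7 = -0.067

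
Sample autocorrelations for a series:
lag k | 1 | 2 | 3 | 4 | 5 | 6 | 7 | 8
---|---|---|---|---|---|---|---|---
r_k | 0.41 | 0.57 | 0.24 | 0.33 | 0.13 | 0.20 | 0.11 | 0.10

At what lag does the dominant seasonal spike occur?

2

The largest autocorrelation is r_2 = 0.57; the remaining lags stay at or below 0.41.
The dominant spike at lag 2 indicates a seasonal period of 2.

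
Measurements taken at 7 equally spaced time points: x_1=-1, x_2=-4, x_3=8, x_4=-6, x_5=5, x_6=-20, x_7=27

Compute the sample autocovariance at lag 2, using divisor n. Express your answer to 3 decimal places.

42.671

Mean x̄ = (-1 − 4 + 8 − 6 + 5 − 20 + 27)/7 = 1.2857
Deviations: -2.2857, -5.2857, 6.7143, -7.2857, 3.7143, -21.2857, 25.7143
Σ_{t=1}^{5}(x_t−x̄)(x_{t+2}−x̄) = 298.6939
γ_2 = 298.6939 / 7 = 42.671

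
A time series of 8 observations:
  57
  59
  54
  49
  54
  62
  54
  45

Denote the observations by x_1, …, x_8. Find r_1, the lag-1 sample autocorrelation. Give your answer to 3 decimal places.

0.064

Mean x̄ = (57 + 59 + 54 + 49 + 54 + 62 + 54 + 45)/8 = 54.2500
Numerator Σ_{t=1}^{7}(x_t−x̄)(x_{t+1}−x̄) = 12.9375
Denominator Σ(x_t−x̄)² = 203.5000
r_1 = 12.9375 / 203.5000 = 0.064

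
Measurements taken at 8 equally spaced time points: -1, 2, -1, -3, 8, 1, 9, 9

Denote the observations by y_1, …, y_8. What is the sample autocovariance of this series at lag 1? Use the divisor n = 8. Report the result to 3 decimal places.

Mean ȳ = (-1 + 2 − 1 − 3 + 8 + 1 + 9 + 9)/8 = 3.0000
Deviations: -4.0000, -1.0000, -4.0000, -6.0000, 5.0000, -2.0000, 6.0000, 6.0000
Σ_{t=1}^{7}(y_t−ȳ)(y_{t+1}−ȳ) = 16.0000
γ_1 = 16.0000 / 8 = 2.000

2.000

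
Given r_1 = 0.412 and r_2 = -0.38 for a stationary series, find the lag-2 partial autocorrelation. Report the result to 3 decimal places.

-0.662

φ_{22} = (r_2 − r_1²) / (1 − r_1²)
r_1² = (0.412)² = 0.169744
Numerator = -0.38 − 0.1697 = -0.5497; denominator = 1 − 0.1697 = 0.8303
φ_{22} = -0.5497 / 0.8303 = -0.662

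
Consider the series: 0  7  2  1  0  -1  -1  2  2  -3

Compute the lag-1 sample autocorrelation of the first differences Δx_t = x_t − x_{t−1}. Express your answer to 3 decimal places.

-0.271

First differences Δx: 7, -5, -1, -1, -1, 0, 3, 0, -5
Mean of differences = -0.3333
Numerator Σ(Δx_t−Δx̄)(Δx_{t+1}−Δx̄) = -29.7778
Denominator Σ(Δx_t−Δx̄)² = 110.0000
r_1(Δx) = -29.7778 / 110.0000 = -0.271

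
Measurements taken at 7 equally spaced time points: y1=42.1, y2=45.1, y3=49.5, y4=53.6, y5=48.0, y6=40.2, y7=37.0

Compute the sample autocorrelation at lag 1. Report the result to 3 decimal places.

Mean ȳ = (42.1 + 45.1 + 49.5 + 53.6 + 48.0 + 40.2 + 37.0)/7 = 45.0714
Deviations from mean: -2.9714, 0.0286, 4.4286, 8.5286, 2.9286, -4.8714, -8.0714
Σ(y_t−ȳ)(y_{t+1}−ȳ) = (-0.0849) + (0.1265) + (37.7694) + (24.9765) + (-14.2663) + (39.3194) = 87.8406
Denominator Σ(y_t−ȳ)² = 198.6343
r_1 = 87.8406 / 198.6343 = 0.442

0.442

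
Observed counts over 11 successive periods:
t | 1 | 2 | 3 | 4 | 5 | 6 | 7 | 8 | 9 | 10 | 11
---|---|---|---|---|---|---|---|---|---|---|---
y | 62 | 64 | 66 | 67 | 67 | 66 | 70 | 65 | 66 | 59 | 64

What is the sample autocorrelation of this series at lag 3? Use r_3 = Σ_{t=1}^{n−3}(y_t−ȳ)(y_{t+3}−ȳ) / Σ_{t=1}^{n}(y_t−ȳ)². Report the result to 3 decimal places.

-0.325

Mean ȳ = (62 + 64 + 66 + 67 + 67 + 66 + 70 + 65 + 66 + 59 + 64)/11 = 65.0909
Numerator Σ_{t=1}^{8}(y_t−ȳ)(y_{t+3}−ȳ) = -26.9339
Denominator Σ(y_t−ȳ)² = 82.9091
r_3 = -26.9339 / 82.9091 = -0.325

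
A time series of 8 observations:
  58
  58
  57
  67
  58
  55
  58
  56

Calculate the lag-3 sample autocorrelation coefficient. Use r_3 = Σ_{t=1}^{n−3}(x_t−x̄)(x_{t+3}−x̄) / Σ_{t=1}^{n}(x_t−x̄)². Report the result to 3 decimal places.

-0.008

Mean x̄ = (58 + 58 + 57 + 67 + 58 + 55 + 58 + 56)/8 = 58.3750
Deviations from mean: -0.3750, -0.3750, -1.3750, 8.6250, -0.3750, -3.3750, -0.3750, -2.3750
Numerator Σ_{t=1}^{5}(x_t−x̄)(x_{t+3}−x̄) = -0.7969
Denominator Σ(x_t−x̄)² = 93.8750
r_3 = -0.7969 / 93.8750 = -0.008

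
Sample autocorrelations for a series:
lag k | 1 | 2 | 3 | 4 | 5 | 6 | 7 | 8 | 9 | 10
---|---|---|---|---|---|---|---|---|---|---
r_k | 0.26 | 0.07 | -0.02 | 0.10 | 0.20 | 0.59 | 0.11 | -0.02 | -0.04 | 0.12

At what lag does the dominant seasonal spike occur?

6

The largest autocorrelation is r_6 = 0.59; the remaining lags stay at or below 0.26. The elevated value at lag 1 (0.26), dropping to 0.07 at lag 2, reflects decaying short-term dependence rather than seasonality.
The dominant spike at lag 6 indicates a seasonal period of 6.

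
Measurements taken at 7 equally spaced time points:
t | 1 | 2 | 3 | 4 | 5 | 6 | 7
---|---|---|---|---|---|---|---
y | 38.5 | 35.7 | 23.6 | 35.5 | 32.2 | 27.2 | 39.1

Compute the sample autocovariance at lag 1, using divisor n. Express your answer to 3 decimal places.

-9.364

Mean ȳ = (38.5 + 35.7 + 23.6 + 35.5 + 32.2 + 27.2 + 39.1)/7 = 33.1143
Deviations: 5.3857, 2.5857, -9.5143, 2.3857, -0.9143, -5.9143, 5.9857
Σ_{t=1}^{6}(y_t−ȳ)(y_{t+1}−ȳ) = -65.5488
γ_1 = -65.5488 / 7 = -9.364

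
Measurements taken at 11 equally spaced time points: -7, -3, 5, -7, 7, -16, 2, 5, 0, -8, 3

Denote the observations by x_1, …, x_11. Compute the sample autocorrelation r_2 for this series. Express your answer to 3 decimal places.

Mean x̄ = (-7 − 3 + 5 − 7 + 7 − 16 + 2 + 5 + 0 − 8 + 3)/11 = -1.7273
Numerator Σ_{t=1}^{9}(x_t−x̄)(x_{t+2}−x̄) = 14.1240
Denominator Σ(x_t−x̄)² = 506.1818
r_2 = 14.1240 / 506.1818 = 0.028

0.028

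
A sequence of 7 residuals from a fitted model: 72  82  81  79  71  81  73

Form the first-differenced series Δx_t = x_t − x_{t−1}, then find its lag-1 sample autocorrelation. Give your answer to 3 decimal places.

-0.456

First differences Δx: 10, -1, -2, -8, 10, -8
Mean of differences = 0.1667
Numerator Σ(Δx_t−Δx̄)(Δx_{t+1}−Δx̄) = -151.8611
Denominator Σ(Δx_t−Δx̄)² = 332.8333
r_1(Δx) = -151.8611 / 332.8333 = -0.456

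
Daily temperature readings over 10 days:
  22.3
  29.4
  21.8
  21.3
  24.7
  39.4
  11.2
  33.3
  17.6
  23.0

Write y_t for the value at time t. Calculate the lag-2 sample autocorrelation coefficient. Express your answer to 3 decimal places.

0.261

Mean ȳ = (22.3 + 29.4 + 21.8 + 21.3 + 24.7 + 39.4 + 11.2 + 33.3 + 17.6 + 23.0)/10 = 24.4000
Numerator Σ_{t=1}^{8}(y_t−ȳ)(y_{t+2}−ȳ) = 149.5200
Denominator Σ(y_t−ȳ)² = 572.5200
r_2 = 149.5200 / 572.5200 = 0.261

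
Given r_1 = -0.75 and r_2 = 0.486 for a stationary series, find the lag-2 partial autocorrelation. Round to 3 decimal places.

φ_{22} = (r_2 − r_1²) / (1 − r_1²)
r_1² = (-0.75)² = 0.5625
Numerator = 0.486 − 0.5625 = -0.0765; denominator = 1 − 0.5625 = 0.4375
φ_{22} = -0.0765 / 0.4375 = -0.175

-0.175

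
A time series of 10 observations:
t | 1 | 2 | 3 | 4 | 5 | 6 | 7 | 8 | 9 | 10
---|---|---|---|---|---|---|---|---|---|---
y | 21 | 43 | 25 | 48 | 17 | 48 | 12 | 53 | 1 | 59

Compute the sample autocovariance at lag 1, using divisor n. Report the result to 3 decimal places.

-301.219

Mean ȳ = (21 + 43 + 25 + 48 + 17 + 48 + 12 + 53 + 1 + 59)/10 = 32.7000
Σ_{t=1}^{9}(y_t−ȳ)(y_{t+1}−ȳ) = -3012.1900
γ_1 = -3012.1900 / 10 = -301.219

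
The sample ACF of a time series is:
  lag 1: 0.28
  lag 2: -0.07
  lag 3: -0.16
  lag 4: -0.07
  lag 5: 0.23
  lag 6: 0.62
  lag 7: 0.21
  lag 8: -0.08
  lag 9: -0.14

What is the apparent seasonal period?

The largest autocorrelation is r_6 = 0.62; the remaining lags stay at or below 0.28.
The dominant spike at lag 6 indicates a seasonal period of 6.

6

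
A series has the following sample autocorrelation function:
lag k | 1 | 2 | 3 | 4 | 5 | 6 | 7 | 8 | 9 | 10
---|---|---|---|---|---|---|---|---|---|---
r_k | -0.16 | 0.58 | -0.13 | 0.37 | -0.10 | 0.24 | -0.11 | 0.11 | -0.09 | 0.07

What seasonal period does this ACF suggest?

The largest autocorrelation is r_2 = 0.58, with weaker echoes at lags 4 (0.37) and 6 (0.24); the remaining lags stay at or below 0.11.
The dominant spike at lag 2 indicates a seasonal period of 2.

2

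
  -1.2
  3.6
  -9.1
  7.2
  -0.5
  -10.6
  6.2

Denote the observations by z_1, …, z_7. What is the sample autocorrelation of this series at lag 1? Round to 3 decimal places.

Mean z̄ = (-1.2 + 3.6 − 9.1 + 7.2 − 0.5 − 10.6 + 6.2)/7 = -0.6286
Numerator Σ_{t=1}^{6}(z_t−z̄)(z_{t+1}−z̄) = -172.9237
Denominator Σ(z_t−z̄)² = 297.3343
r_1 = -172.9237 / 297.3343 = -0.582

-0.582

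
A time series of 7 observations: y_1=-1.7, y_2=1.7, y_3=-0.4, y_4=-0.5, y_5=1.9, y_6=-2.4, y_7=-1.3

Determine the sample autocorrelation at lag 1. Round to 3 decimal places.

-0.357

Mean ȳ = (-1.7 + 1.7 − 0.4 − 0.5 + 1.9 − 2.4 − 1.3)/7 = -0.3857
Numerator Σ_{t=1}^{6}(y_t−ȳ)(y_{t+1}−ȳ) = -5.7931
Denominator Σ(y_t−ȳ)² = 16.2086
r_1 = -5.7931 / 16.2086 = -0.357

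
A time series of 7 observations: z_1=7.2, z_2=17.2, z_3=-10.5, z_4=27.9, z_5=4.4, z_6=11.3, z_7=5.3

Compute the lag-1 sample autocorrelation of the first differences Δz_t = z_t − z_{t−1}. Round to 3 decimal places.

First differences Δz: 10.0, -27.7, 38.4, -23.5, 6.9, -6.0
Mean of differences = -0.3167
Numerator Σ(Δz_t−Δz̄)(Δz_{t+1}−Δz̄) = -2448.5986
Denominator Σ(Δz_t−Δz̄)² = 2977.1083
r_1(Δz) = -2448.5986 / 2977.1083 = -0.822

-0.822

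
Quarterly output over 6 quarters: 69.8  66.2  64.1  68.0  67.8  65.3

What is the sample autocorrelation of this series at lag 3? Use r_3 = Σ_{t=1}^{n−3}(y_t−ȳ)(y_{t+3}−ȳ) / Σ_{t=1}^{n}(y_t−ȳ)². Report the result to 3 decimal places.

0.330

Mean ȳ = (69.8 + 66.2 + 64.1 + 68.0 + 67.8 + 65.3)/6 = 66.8667
Numerator Σ_{t=1}^{3}(y_t−ȳ)(y_{t+3}−ȳ) = 7.0367
Denominator Σ(y_t−ȳ)² = 21.3133
r_3 = 7.0367 / 21.3133 = 0.330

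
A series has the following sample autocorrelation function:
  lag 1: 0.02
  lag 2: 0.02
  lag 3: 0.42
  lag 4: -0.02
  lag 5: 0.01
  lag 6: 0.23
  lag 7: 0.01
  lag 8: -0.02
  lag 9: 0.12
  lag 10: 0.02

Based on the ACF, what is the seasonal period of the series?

3

The largest autocorrelation is r_3 = 0.42, with a weaker echo at lag 6 (0.23); the remaining lags stay at or below 0.12.
The dominant spike at lag 3 indicates a seasonal period of 3.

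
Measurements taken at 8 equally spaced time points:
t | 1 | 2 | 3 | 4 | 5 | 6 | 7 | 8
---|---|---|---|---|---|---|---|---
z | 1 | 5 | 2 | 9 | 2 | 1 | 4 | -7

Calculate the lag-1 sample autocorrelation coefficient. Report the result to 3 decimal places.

Mean z̄ = (1 + 5 + 2 + 9 + 2 + 1 + 4 − 7)/8 = 2.1250
Deviations from mean: -1.1250, 2.8750, -0.1250, 6.8750, -0.1250, -1.1250, 1.8750, -9.1250
Σ(z_t−z̄)(z_{t+1}−z̄) = (-3.2344) + (-0.3594) + (-0.8594) + (-0.8594) + (0.1406) + (-2.1094) + (-17.1094) = -24.3906
Denominator Σ(z_t−z̄)² = 144.8750
r_1 = -24.3906 / 144.8750 = -0.168

-0.168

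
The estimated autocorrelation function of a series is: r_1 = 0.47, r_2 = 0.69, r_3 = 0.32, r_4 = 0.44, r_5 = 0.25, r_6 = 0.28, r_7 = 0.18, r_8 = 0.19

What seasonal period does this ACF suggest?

The largest autocorrelation is r_2 = 0.69; the remaining lags stay at or below 0.47.
The dominant spike at lag 2 indicates a seasonal period of 2.

2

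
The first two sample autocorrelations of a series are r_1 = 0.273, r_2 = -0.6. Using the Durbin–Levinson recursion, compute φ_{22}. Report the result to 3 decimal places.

-0.729

φ_{22} = (r_2 − r_1²) / (1 − r_1²)
r_1² = (0.273)² = 0.074529
Numerator = -0.6 − 0.0745 = -0.6745; denominator = 1 − 0.0745 = 0.9255
φ_{22} = -0.6745 / 0.9255 = -0.729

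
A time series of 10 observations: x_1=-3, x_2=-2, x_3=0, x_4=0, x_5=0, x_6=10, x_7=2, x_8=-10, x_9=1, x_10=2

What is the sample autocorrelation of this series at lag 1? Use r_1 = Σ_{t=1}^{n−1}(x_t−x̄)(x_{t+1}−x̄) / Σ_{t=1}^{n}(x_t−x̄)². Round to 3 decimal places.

Mean x̄ = (-3 − 2 + 0 + 0 + 0 + 10 + 2 − 10 + 1 + 2)/10 = 0.0000
Numerator Σ_{t=1}^{9}(x_t−x̄)(x_{t+1}−x̄) = -2.0000
Denominator Σ(x_t−x̄)² = 222.0000
r_1 = -2.0000 / 222.0000 = -0.009

-0.009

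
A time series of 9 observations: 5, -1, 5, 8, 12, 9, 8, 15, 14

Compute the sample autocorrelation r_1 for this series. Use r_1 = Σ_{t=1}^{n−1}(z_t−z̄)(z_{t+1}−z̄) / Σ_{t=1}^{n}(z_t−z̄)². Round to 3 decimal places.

Mean z̄ = (5 − 1 + 5 + 8 + 12 + 9 + 8 + 15 + 14)/9 = 8.3333
Numerator Σ_{t=1}^{8}(z_t−z̄)(z_{t+1}−z̄) = 99.8889
Denominator Σ(z_t−z̄)² = 200.0000
r_1 = 99.8889 / 200.0000 = 0.499

0.499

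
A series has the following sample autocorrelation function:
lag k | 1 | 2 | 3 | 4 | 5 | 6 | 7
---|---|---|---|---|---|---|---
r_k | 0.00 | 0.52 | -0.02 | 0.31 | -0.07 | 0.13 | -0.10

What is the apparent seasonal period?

The largest autocorrelation is r_2 = 0.52, with a weaker echo at lag 4 (0.31); the remaining lags stay at or below 0.13.
The dominant spike at lag 2 indicates a seasonal period of 2.

2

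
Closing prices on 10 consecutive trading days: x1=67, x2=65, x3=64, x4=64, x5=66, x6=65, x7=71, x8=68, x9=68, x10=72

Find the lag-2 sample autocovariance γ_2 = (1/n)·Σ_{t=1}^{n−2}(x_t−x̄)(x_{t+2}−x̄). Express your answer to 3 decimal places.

1.800

Mean x̄ = (67 + 65 + 64 + 64 + 66 + 65 + 71 + 68 + 68 + 72)/10 = 67.0000
Σ_{t=1}^{8}(x_t−x̄)(x_{t+2}−x̄) = 18.0000
γ_2 = 18.0000 / 10 = 1.800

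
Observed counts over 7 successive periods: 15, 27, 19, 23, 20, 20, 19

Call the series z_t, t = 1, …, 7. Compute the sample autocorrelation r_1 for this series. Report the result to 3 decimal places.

-0.586

Mean z̄ = (15 + 27 + 19 + 23 + 20 + 20 + 19)/7 = 20.4286
Deviations from mean: -5.4286, 6.5714, -1.4286, 2.5714, -0.4286, -0.4286, -1.4286
Σ(z_t−z̄)(z_{t+1}−z̄) = (-35.6735) + (-9.3878) + (-3.6735) + (-1.1020) + (0.1837) + (0.6122) = -49.0408
Denominator Σ(z_t−z̄)² = 83.7143
r_1 = -49.0408 / 83.7143 = -0.586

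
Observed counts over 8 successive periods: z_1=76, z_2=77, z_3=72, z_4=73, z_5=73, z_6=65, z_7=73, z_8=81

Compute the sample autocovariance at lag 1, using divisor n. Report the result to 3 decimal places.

1.398

Mean z̄ = (76 + 77 + 72 + 73 + 73 + 65 + 73 + 81)/8 = 73.7500
Deviations: 2.2500, 3.2500, -1.7500, -0.7500, -0.7500, -8.7500, -0.7500, 7.2500
Σ_{t=1}^{7}(z_t−z̄)(z_{t+1}−z̄) = 11.1875
γ_1 = 11.1875 / 8 = 1.398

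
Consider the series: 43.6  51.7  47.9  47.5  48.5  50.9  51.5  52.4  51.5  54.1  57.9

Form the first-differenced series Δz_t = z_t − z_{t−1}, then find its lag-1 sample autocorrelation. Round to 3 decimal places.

First differences Δz: 8.1, -3.8, -0.4, 1.0, 2.4, 0.6, 0.9, -0.9, 2.6, 3.8
Mean of differences = 1.4300
Numerator Σ(Δz_t−Δz̄)(Δz_{t+1}−Δz̄) = -24.0269
Denominator Σ(Δz_t−Δz̄)² = 89.7010
r_1(Δz) = -24.0269 / 89.7010 = -0.268

-0.268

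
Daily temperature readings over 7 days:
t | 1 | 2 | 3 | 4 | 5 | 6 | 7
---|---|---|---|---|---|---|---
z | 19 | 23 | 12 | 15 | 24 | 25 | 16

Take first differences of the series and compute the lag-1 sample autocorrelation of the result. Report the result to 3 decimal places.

First differences Δz: 4, -11, 3, 9, 1, -9
Mean of differences = -0.5000
Numerator Σ(Δz_t−Δz̄)(Δz_{t+1}−Δz̄) = -49.2500
Denominator Σ(Δz_t−Δz̄)² = 307.5000
r_1(Δz) = -49.2500 / 307.5000 = -0.160

-0.160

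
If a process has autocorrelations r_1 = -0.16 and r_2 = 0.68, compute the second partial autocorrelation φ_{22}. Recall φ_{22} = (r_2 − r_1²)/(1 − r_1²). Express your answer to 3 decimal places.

φ_{22} = (r_2 − r_1²) / (1 − r_1²)
r_1² = (-0.16)² = 0.0256
Numerator = 0.68 − 0.0256 = 0.6544; denominator = 1 − 0.0256 = 0.9744
φ_{22} = 0.6544 / 0.9744 = 0.672

0.672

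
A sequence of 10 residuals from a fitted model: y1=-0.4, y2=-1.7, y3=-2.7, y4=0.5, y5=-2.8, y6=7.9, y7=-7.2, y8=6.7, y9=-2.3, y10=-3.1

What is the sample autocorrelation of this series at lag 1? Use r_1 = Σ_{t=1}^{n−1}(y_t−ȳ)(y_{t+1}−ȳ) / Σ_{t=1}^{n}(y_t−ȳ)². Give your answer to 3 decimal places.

Mean ȳ = (-0.4 − 1.7 − 2.7 + 0.5 − 2.8 + 7.9 − 7.2 + 6.7 − 2.3 − 3.1)/10 = -0.5100
Numerator Σ_{t=1}^{9}(y_t−ȳ)(y_{t+1}−ȳ) = -134.0761
Denominator Σ(y_t−ȳ)² = 189.8690
r_1 = -134.0761 / 189.8690 = -0.706

-0.706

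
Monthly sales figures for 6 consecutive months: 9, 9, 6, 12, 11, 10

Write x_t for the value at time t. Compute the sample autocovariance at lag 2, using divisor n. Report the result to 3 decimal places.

Mean x̄ = (9 + 9 + 6 + 12 + 11 + 10)/6 = 9.5000
Σ_{t=1}^{4}(x_t−x̄)(x_{t+2}−x̄) = -3.5000
γ_2 = -3.5000 / 6 = -0.583

-0.583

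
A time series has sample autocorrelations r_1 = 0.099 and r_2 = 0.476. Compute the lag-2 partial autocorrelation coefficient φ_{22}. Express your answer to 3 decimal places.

0.471

φ_{22} = (r_2 − r_1²) / (1 − r_1²)
r_1² = (0.099)² = 0.009801
Numerator = 0.476 − 0.0098 = 0.4662; denominator = 1 − 0.0098 = 0.9902
φ_{22} = 0.4662 / 0.9902 = 0.471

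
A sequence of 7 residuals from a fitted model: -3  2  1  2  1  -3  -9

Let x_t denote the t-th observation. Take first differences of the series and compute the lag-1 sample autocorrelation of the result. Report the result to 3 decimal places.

0.203

First differences Δx: 5, -1, 1, -1, -4, -6
Mean of differences = -1.0000
Numerator Σ(Δx_t−Δx̄)(Δx_{t+1}−Δx̄) = 15.0000
Denominator Σ(Δx_t−Δx̄)² = 74.0000
r_1(Δx) = 15.0000 / 74.0000 = 0.203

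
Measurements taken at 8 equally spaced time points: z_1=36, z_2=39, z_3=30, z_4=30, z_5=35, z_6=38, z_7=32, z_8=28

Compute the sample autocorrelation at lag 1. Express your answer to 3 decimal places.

0.084

Mean z̄ = (36 + 39 + 30 + 30 + 35 + 38 + 32 + 28)/8 = 33.5000
Deviations from mean: 2.5000, 5.5000, -3.5000, -3.5000, 1.5000, 4.5000, -1.5000, -5.5000
Σ(z_t−z̄)(z_{t+1}−z̄) = (13.7500) + (-19.2500) + (12.2500) + (-5.2500) + (6.7500) + (-6.7500) + (8.2500) = 9.7500
Denominator Σ(z_t−z̄)² = 116.0000
r_1 = 9.7500 / 116.0000 = 0.084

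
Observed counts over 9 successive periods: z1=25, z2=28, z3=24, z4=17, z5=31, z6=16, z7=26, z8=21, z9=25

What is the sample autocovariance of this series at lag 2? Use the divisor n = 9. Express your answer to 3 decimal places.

7.309

Mean z̄ = (25 + 28 + 24 + 17 + 31 + 16 + 26 + 21 + 25)/9 = 23.6667
Σ_{t=1}^{7}(z_t−z̄)(z_{t+2}−z̄) = 65.7778
γ_2 = 65.7778 / 9 = 7.309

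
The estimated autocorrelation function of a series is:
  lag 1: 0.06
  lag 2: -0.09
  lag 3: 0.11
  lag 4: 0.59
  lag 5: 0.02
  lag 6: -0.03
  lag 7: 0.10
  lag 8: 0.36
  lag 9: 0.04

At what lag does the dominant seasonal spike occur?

The largest autocorrelation is r_4 = 0.59, with a weaker echo at lag 8 (0.36); the remaining lags stay at or below 0.11.
The dominant spike at lag 4 indicates a seasonal period of 4.

4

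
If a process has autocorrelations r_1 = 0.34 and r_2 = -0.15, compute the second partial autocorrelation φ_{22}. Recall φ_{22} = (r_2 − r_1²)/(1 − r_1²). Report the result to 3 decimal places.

-0.300

φ_{22} = (r_2 − r_1²) / (1 − r_1²)
r_1² = (0.34)² = 0.1156
Numerator = -0.15 − 0.1156 = -0.2656; denominator = 1 − 0.1156 = 0.8844
φ_{22} = -0.2656 / 0.8844 = -0.300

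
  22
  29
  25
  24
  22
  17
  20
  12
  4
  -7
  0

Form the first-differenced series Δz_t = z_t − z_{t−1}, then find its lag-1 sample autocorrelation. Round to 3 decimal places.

-0.170

First differences Δz: 7, -4, -1, -2, -5, 3, -8, -8, -11, 7
Mean of differences = -2.2000
Numerator Σ(Δz_t−Δz̄)(Δz_{t+1}−Δz̄) = -60.0400
Denominator Σ(Δz_t−Δz̄)² = 353.6000
r_1(Δz) = -60.0400 / 353.6000 = -0.170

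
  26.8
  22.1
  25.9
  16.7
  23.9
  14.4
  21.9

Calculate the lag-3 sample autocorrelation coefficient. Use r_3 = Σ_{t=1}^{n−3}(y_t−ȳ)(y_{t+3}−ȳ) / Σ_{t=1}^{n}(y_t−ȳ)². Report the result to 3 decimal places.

Mean ȳ = (26.8 + 22.1 + 25.9 + 16.7 + 23.9 + 14.4 + 21.9)/7 = 21.6714
Σ(y_t−ȳ)(y_{t+3}−ȳ) = (-25.4963) + (0.9551) + (-30.7478) + (-1.1363) = -56.4253
Denominator Σ(y_t−ȳ)² = 126.9743
r_3 = -56.4253 / 126.9743 = -0.444

-0.444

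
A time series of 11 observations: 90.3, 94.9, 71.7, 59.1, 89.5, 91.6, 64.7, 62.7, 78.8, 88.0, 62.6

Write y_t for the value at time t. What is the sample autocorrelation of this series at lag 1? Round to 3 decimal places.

Mean ȳ = (90.3 + 94.9 + 71.7 + 59.1 + 89.5 + 91.6 + 64.7 + 62.7 + 78.8 + 88.0 + 62.6)/11 = 77.6273
Numerator Σ_{t=1}^{10}(y_t−ȳ)(y_{t+1}−ȳ) = 23.3783
Denominator Σ(y_t−ȳ)² = 1898.2618
r_1 = 23.3783 / 1898.2618 = 0.012

0.012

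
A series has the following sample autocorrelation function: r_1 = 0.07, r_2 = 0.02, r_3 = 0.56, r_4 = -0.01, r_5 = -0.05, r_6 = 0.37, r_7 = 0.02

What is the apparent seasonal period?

The largest autocorrelation is r_3 = 0.56, with a weaker echo at lag 6 (0.37); the remaining lags stay at or below 0.07.
The dominant spike at lag 3 indicates a seasonal period of 3.

3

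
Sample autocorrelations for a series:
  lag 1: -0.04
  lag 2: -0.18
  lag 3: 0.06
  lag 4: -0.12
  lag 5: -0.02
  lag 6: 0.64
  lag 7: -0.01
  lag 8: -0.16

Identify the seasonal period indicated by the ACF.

6

The largest autocorrelation is r_6 = 0.64; the remaining lags stay at or below 0.06.
The dominant spike at lag 6 indicates a seasonal period of 6.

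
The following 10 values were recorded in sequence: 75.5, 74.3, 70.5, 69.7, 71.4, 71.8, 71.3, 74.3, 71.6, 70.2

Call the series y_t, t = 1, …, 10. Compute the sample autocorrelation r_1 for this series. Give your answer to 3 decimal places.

Mean ȳ = (75.5 + 74.3 + 70.5 + 69.7 + 71.4 + 71.8 + 71.3 + 74.3 + 71.6 + 70.2)/10 = 72.0600
Numerator Σ_{t=1}^{9}(y_t−ȳ)(y_{t+1}−ȳ) = 7.9424
Denominator Σ(y_t−ȳ)² = 34.6240
r_1 = 7.9424 / 34.6240 = 0.229

0.229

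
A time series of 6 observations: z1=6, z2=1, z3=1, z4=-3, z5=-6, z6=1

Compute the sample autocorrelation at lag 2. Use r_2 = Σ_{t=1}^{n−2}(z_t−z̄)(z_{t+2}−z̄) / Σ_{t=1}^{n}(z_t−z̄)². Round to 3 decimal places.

Mean z̄ = (6 + 1 + 1 − 3 − 6 + 1)/6 = 0.0000
Deviations from mean: 6.0000, 1.0000, 1.0000, -3.0000, -6.0000, 1.0000
Numerator Σ_{t=1}^{4}(z_t−z̄)(z_{t+2}−z̄) = -6.0000
Denominator Σ(z_t−z̄)² = 84.0000
r_2 = -6.0000 / 84.0000 = -0.071

-0.071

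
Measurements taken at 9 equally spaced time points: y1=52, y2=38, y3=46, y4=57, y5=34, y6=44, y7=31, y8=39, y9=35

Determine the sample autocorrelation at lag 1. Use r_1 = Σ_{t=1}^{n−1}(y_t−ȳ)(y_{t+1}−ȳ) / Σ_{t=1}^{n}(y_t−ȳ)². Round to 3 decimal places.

Mean ȳ = (52 + 38 + 46 + 57 + 34 + 44 + 31 + 39 + 35)/9 = 41.7778
Numerator Σ_{t=1}^{8}(y_t−ȳ)(y_{t+1}−ȳ) = -101.1605
Denominator Σ(y_t−ȳ)² = 603.5556
r_1 = -101.1605 / 603.5556 = -0.168

-0.168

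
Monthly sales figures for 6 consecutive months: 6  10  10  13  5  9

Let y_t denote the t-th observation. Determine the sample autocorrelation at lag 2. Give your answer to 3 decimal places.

Mean ȳ = (6 + 10 + 10 + 13 + 5 + 9)/6 = 8.8333
Σ(y_t−ȳ)(y_{t+2}−ȳ) = (-3.3056) + (4.8611) + (-4.4722) + (0.6944) = -2.2222
Denominator Σ(y_t−ȳ)² = 42.8333
r_2 = -2.2222 / 42.8333 = -0.052

-0.052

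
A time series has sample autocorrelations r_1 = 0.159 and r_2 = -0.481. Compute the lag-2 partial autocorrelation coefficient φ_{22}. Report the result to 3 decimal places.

φ_{22} = (r_2 − r_1²) / (1 − r_1²)
r_1² = (0.159)² = 0.025281
Numerator = -0.481 − 0.0253 = -0.5063; denominator = 1 − 0.0253 = 0.9747
φ_{22} = -0.5063 / 0.9747 = -0.519

-0.519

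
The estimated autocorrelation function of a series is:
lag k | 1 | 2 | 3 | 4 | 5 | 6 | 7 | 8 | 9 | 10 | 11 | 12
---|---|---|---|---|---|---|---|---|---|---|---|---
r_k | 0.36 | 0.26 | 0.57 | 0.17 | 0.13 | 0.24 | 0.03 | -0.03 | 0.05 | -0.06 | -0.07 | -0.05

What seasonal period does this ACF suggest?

3

The largest autocorrelation is r_3 = 0.57; the remaining lags stay at or below 0.36. The elevated value at lag 1 (0.36), dropping to 0.26 at lag 2, reflects decaying short-term dependence rather than seasonality.
The dominant spike at lag 3 indicates a seasonal period of 3.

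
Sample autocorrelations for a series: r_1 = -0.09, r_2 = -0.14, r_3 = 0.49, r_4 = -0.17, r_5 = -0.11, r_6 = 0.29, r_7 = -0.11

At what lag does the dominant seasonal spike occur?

3

The largest autocorrelation is r_3 = 0.49, with a weaker echo at lag 6 (0.29); the remaining lags stay at or below -0.09.
The dominant spike at lag 3 indicates a seasonal period of 3.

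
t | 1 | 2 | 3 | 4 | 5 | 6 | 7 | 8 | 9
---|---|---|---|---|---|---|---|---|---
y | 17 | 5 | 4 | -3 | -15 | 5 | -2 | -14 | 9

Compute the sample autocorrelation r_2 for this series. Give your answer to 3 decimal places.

Mean ȳ = (17 + 5 + 4 − 3 − 15 + 5 − 2 − 14 + 9)/9 = 0.6667
Σ(y_t−ȳ)(y_{t+2}−ȳ) = (54.4444) + (-15.8889) + (-52.2222) + (-15.8889) + (41.7778) + (-63.5556) + (-22.2222) = -73.5556
Denominator Σ(y_t−ȳ)² = 866.0000
r_2 = -73.5556 / 866.0000 = -0.085

-0.085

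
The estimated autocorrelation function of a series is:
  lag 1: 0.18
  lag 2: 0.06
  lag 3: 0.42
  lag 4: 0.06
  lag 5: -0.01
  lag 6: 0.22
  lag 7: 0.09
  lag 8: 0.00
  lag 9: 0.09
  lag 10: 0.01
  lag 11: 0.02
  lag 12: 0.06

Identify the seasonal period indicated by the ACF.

The largest autocorrelation is r_3 = 0.42, with a weaker echo at lag 6 (0.22); the remaining lags stay at or below 0.18.
The dominant spike at lag 3 indicates a seasonal period of 3.

3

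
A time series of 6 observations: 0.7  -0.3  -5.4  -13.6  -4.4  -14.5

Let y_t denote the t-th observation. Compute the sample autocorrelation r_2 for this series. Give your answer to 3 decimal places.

0.116

Mean ȳ = (0.7 − 0.3 − 5.4 − 13.6 − 4.4 − 14.5)/6 = -6.2500
Deviations from mean: 6.9500, 5.9500, 0.8500, -7.3500, 1.8500, -8.2500
Numerator Σ_{t=1}^{4}(y_t−ȳ)(y_{t+2}−ȳ) = 24.3850
Denominator Σ(y_t−ȳ)² = 209.9350
r_2 = 24.3850 / 209.9350 = 0.116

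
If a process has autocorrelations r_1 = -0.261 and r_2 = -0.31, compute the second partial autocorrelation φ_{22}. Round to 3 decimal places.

φ_{22} = (r_2 − r_1²) / (1 − r_1²)
r_1² = (-0.261)² = 0.068121
Numerator = -0.31 − 0.0681 = -0.3781; denominator = 1 − 0.0681 = 0.9319
φ_{22} = -0.3781 / 0.9319 = -0.406

-0.406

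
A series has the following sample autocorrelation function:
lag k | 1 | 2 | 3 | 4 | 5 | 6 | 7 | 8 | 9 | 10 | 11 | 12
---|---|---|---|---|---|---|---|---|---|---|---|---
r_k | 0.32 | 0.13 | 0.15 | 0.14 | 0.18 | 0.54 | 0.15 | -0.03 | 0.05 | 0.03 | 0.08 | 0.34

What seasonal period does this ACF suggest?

The largest autocorrelation is r_6 = 0.54, with a weaker echo at lag 12 (0.34); the remaining lags stay at or below 0.32. The elevated value at lag 1 (0.32), dropping to 0.13 at lag 2, reflects decaying short-term dependence rather than seasonality.
The dominant spike at lag 6 indicates a seasonal period of 6.

6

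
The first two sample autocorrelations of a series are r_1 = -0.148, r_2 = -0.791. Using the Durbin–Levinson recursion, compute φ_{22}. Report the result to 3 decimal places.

-0.831

φ_{22} = (r_2 − r_1²) / (1 − r_1²)
r_1² = (-0.148)² = 0.021904
Numerator = -0.791 − 0.0219 = -0.8129; denominator = 1 − 0.0219 = 0.9781
φ_{22} = -0.8129 / 0.9781 = -0.831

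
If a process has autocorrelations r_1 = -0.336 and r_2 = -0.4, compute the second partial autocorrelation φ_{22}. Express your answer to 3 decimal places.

φ_{22} = (r_2 − r_1²) / (1 − r_1²)
r_1² = (-0.336)² = 0.112896
Numerator = -0.4 − 0.1129 = -0.5129; denominator = 1 − 0.1129 = 0.8871
φ_{22} = -0.5129 / 0.8871 = -0.578

-0.578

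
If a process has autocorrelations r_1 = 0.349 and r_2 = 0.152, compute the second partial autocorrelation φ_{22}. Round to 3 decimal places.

φ_{22} = (r_2 − r_1²) / (1 − r_1²)
r_1² = (0.349)² = 0.121801
Numerator = 0.152 − 0.1218 = 0.0302; denominator = 1 − 0.1218 = 0.8782
φ_{22} = 0.0302 / 0.8782 = 0.034

0.034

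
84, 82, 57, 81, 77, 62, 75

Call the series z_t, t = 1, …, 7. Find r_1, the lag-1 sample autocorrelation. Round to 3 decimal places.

Mean z̄ = (84 + 82 + 57 + 81 + 77 + 62 + 75)/7 = 74.0000
Deviations from mean: 10.0000, 8.0000, -17.0000, 7.0000, 3.0000, -12.0000, 1.0000
Σ(z_t−z̄)(z_{t+1}−z̄) = (80.0000) + (-136.0000) + (-119.0000) + (21.0000) + (-36.0000) + (-12.0000) = -202.0000
Denominator Σ(z_t−z̄)² = 656.0000
r_1 = -202.0000 / 656.0000 = -0.308

-0.308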